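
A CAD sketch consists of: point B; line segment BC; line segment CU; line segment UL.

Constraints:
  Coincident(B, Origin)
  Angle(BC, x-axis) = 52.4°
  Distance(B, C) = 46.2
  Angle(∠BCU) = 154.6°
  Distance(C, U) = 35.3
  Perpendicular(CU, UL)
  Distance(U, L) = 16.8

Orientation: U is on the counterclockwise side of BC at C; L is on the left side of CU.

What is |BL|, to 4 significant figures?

77.09

B is at the origin; BC runs at 52.4° with length 46.2, so C = 46.2·(cos 52.4°, sin 52.4°) = (28.19, 36.60). ∠BCU = 154.6°, so CU runs at 52.4° + (180° − 154.6°) = 77.80° from the x-axis; with |CU| = 35.3, U = C + 35.3·(cos 77.80°, sin 77.80°) = (35.65, 71.11). CU ⟂ UL; with |UL| = 16.8 on the left of CU, L = U + 16.8·(-0.9774, 0.2113) = (19.23, 74.66). Then |BL| = |L − B| = 77.09.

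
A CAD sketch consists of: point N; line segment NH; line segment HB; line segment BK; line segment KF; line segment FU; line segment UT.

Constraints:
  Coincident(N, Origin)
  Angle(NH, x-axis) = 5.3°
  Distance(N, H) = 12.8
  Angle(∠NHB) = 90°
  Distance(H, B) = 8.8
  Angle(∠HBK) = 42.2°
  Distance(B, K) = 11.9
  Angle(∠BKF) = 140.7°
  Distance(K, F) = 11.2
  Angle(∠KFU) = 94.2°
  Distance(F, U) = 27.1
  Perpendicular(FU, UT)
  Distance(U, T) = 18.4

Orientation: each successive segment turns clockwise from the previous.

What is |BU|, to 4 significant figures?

29.69

N is at the origin; NH runs at 5.3° with length 12.8, so H = (12.75, 1.182). ∠NHB = 90.0° gives HB at -84.70° from the x-axis; with |HB| = 8.8, B = (13.56, -7.580). ∠HBK = 42.2° gives BK at 137.5° from the x-axis; with |BK| = 11.9, K = (4.785, 0.4595). ∠BKF = 140.7° gives KF at 98.20° from the x-axis; with |KF| = 11.2, F = (3.187, 11.54). ∠KFU = 94.2° gives FU at 12.40° from the x-axis; with |FU| = 27.1, U = (29.65, 17.36). Then |BU| = |U − B| = 29.69.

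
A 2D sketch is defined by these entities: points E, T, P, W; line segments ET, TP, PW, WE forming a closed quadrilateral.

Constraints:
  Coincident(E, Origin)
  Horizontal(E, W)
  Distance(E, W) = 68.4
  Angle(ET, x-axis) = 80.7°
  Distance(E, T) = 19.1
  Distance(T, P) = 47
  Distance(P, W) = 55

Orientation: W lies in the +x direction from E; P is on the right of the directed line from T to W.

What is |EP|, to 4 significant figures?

31.86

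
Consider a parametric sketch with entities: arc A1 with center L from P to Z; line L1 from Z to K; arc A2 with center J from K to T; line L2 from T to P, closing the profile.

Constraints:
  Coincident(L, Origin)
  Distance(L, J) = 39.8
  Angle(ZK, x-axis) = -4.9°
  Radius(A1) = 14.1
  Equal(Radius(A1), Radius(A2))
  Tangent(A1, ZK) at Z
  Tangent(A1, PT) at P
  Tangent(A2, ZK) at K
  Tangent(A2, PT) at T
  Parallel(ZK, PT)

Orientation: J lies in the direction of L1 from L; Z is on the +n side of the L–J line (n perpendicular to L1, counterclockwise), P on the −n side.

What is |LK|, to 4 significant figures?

42.22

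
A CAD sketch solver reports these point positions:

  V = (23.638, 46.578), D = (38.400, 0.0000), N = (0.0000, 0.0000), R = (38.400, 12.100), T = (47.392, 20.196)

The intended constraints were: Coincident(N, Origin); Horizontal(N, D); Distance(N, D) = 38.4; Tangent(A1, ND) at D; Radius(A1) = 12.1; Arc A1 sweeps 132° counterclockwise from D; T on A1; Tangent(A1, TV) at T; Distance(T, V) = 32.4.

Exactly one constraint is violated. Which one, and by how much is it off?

Distance(T, V) = 32.4 — off by 3.10.

N = (0.00, 0.00) ✓; N.y = 0.00, D.y = 0.00 ✓; |ND| = 38.40 ✓; ∠(RD, DN) = 90.00° ✓; |RD| = 12.10 ✓; bearing(R→T) − bearing(R→D) = 132.0° ✓; |RT| = 12.10 ✓; ∠(RT, TV) = 90.00° ✓; |TV| = 35.50 ✗.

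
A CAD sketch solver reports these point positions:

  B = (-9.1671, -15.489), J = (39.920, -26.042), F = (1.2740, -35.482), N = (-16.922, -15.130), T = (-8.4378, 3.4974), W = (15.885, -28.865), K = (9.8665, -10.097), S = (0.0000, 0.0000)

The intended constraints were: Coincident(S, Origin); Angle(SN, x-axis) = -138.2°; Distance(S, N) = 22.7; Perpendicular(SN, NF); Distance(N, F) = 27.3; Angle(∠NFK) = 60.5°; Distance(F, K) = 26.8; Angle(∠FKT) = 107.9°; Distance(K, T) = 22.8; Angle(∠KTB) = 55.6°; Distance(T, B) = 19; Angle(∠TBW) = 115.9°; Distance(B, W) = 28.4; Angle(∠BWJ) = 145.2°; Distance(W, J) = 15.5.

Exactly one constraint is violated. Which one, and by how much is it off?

Distance(W, J) = 15.5 — off by 8.70.

S = (0.00, 0.00) ✓; SN at -138.2° ✓; |SN| = 22.70 ✓; ∠(SN, NF) = 90.00° ✓; |NF| = 27.30 ✓; ∠NFK = 60.50° ✓; |FK| = 26.80 ✓; ∠FKT = 107.9° ✓; |KT| = 22.80 ✓; ∠KTB = 55.60° ✓; |TB| = 19.00 ✓; ∠TBW = 115.9° ✓; |BW| = 28.40 ✓; ∠BWJ = 145.2° ✓; |WJ| = 24.20 ✗.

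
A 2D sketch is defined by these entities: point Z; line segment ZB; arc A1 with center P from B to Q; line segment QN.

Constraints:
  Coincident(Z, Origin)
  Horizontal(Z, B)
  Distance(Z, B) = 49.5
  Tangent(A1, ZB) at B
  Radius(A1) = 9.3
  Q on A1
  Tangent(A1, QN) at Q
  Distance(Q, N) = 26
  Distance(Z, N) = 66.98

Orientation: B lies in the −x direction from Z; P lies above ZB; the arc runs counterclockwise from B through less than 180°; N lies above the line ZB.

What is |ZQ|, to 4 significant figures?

44.27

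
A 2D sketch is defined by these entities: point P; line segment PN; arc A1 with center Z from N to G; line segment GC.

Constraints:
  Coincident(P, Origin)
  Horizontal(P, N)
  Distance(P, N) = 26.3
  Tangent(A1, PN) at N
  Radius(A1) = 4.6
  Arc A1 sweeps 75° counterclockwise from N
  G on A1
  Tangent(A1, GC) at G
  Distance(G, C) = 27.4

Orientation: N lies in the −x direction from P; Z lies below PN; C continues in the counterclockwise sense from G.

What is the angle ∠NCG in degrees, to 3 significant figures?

6.11°

On A1, N sits at bearing 90° from Z; a 75° counterclockwise sweep puts G at bearing 165°, so G = Z + 4.6·(cos 165°, sin 165°) = (-30.7, -3.41). Tangency of A1 to GC means the radius ZG is perpendicular to GC, so GC runs along (−sin 165°, cos 165°); with |GC| = 27.4, C = (-37.8, -29.9). Then cos ∠NCG = CN·CG / (|CN||CG|), giving 6.11°.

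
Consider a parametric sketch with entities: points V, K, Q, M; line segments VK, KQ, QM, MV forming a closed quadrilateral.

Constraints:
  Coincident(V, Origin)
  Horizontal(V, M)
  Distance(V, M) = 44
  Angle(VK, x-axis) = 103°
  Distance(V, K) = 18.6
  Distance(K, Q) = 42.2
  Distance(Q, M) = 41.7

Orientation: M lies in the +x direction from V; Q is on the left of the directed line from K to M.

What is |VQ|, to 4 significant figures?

51.13

V is at the origin; V and M share the same y with |VM| = 44.0 and M in +x, so M = (44.0, 0). VK runs at 103.0° with |VK| = 18.6, so K = (-4.184, 18.12). Q is determined by |KQ| = 42.2 and |QM| = 41.7 together: it lies at the intersection of circle(K, 42.2) and circle(M, 41.7). With |KM| = 51.48, the foot of the radical line on KM is 26.15 from K and the perpendicular offset is √(42.2² − 26.15²) = 33.12. Taking the left-of-KM solution: Q = (31.95, 39.92).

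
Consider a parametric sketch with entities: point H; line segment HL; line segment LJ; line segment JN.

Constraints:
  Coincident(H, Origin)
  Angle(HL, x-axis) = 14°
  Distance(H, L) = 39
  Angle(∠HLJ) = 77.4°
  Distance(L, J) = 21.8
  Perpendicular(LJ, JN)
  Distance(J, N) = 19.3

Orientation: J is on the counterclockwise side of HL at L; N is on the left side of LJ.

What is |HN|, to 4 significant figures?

22.99

H is at the origin; HL runs at 14.0° with length 39.0, so L = 39.0·(cos 14.0°, sin 14.0°) = (37.84, 9.435). ∠HLJ = 77.4°, so LJ runs at 14.0° + (180° − 77.4°) = 116.6° from the x-axis; with |LJ| = 21.8, J = L + 21.8·(cos 116.6°, sin 116.6°) = (28.08, 28.93). LJ ⟂ JN; with |JN| = 19.3 on the left of LJ, N = J + 19.3·(-0.8942, -0.4478) = (10.82, 20.29). Then |HN| = |N − H| = 22.99.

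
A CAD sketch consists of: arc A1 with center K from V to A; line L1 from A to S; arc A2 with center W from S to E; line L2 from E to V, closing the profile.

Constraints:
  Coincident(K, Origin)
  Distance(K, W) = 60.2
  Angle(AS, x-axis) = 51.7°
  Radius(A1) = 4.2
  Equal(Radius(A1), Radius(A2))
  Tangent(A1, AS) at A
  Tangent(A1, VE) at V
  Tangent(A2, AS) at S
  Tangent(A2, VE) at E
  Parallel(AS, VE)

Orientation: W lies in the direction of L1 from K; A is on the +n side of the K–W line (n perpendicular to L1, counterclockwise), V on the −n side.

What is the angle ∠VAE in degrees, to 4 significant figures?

82.06°

Tangency of A1 to both parallel lines with radius 4.2 puts A and V at K ± 4.2·n: A = (-3.296, 2.603), V = (3.296, -2.603). Equal radii place S and E the same way about W: S = W + 4.2·n = (34.01, 49.85), E = W − 4.2·n = (40.61, 44.64). Then cos ∠VAE = AV·AE / (|AV||AE|), giving 82.06°.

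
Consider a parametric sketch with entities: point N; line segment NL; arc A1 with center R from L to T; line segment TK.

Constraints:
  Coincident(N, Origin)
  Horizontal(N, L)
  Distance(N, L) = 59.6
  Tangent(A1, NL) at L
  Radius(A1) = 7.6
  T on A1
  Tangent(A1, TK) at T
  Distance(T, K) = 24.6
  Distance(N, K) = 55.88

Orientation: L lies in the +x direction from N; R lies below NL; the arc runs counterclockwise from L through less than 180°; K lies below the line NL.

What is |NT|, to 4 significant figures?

52.51

Checks: ∠(RL, LN) = 90.00° ✓; |RT| = 7.600 ✓; ∠(RT, TK) = 90.00° ✓; |TK| = 24.60 ✓; |NK| = 55.88 ✓.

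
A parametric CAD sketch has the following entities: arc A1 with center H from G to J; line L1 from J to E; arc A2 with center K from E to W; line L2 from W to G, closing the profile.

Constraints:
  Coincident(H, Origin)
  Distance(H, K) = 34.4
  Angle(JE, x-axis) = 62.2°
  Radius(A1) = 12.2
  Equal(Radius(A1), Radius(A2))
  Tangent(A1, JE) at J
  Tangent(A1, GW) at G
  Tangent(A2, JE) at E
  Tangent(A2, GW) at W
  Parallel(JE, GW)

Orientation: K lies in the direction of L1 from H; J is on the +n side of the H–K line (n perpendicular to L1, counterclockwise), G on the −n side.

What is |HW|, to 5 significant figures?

36.499

The slot axis is L1's direction at 62.2°, so u = (cos 62.2°, sin 62.2°) = (0.46639, 0.88458) and n = (−sin 62.2°, cos 62.2°) = (-0.88458, 0.46639). H is at the origin and K lies 34.4 along u from H, so K = 34.4·u = (16.044, 30.430). Tangency of A1 to both parallel lines with radius 12.2 puts J and G at H ± 12.2·n: J = (-10.792, 5.6899), G = (10.792, -5.6899). Equal radii place E and W the same way about K: E = K + 12.2·n = (5.2518, 36.120), W = K − 12.2·n = (26.836, 24.740). Then |HW| = |W − H| = 36.499.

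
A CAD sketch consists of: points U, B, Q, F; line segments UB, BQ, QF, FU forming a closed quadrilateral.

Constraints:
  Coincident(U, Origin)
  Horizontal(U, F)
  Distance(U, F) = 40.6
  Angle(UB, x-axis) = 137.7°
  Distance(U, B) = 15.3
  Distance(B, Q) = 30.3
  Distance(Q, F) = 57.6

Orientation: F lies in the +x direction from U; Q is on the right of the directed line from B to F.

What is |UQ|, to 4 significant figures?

24.04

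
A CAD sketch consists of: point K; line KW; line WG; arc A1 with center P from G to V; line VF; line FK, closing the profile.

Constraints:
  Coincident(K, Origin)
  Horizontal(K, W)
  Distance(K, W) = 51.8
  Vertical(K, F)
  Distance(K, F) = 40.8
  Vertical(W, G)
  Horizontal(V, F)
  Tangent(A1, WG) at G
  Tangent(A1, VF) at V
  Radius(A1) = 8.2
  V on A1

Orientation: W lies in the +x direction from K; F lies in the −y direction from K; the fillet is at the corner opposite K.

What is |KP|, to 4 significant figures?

54.44

KF is vertical with |KF| = 40.8 and F on the −y side, so F = (0.000, -40.80). The virtual corner opposite K is at (51.80, -40.80). Tangency of A1 to WG means the radius PG is perpendicular to WG and A1 meets VF tangentially, so PV is at right angles to VF, with radius 8.2, so the center P sits 8.2 in from both sides at P = (43.60, -32.60). Then |KP| = |P − K| = 54.44.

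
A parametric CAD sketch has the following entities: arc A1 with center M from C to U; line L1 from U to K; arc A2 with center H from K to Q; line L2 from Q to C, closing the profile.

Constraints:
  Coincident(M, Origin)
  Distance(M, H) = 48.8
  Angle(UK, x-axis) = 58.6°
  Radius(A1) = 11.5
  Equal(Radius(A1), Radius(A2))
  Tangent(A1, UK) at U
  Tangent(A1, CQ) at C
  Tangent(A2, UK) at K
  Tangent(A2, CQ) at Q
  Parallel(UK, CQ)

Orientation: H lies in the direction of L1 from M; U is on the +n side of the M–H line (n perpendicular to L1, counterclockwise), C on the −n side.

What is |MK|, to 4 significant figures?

50.14

The slot axis is L1's direction at 58.6°, so u = (cos 58.6°, sin 58.6°) = (0.5210, 0.8536) and n = (−sin 58.6°, cos 58.6°) = (-0.8536, 0.5210). M is at the origin and H lies 48.8 along u from M, so H = 48.8·u = (25.43, 41.65). Tangency of A1 to both parallel lines with radius 11.5 puts U and C at M ± 11.5·n: U = (-9.816, 5.992), C = (9.816, -5.992). Equal radii place K and Q the same way about H: K = H + 11.5·n = (15.61, 47.64), Q = H − 11.5·n = (35.24, 35.66). Then |MK| = |K − M| = 50.14.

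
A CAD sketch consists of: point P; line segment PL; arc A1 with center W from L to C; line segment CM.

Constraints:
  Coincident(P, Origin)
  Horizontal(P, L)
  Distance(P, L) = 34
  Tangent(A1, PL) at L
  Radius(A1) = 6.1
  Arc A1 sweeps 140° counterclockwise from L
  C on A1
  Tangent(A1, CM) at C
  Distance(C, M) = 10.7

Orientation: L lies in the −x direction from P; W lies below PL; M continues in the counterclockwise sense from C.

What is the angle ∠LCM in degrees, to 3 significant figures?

110°

P is at the origin; PL is horizontal with |PL| = 34.0 and L on the −x side, so L = (-34.0, 0.00). A1 meets PL tangentially, so WL is at right angles to PL, so W = L + (0, -6.1) = (-34.0, -6.10). On A1, L sits at bearing 90° from W; a 140° counterclockwise sweep puts C at bearing 230°, so C = W + 6.1·(cos 230°, sin 230°) = (-37.9, -10.8). A1 meets CM tangentially, so WC is at right angles to CM, so CM runs along (−sin 230°, cos 230°); with |CM| = 10.7, M = (-29.7, -17.7). Then cos ∠LCM = CL·CM / (|CL||CM|), giving 110°.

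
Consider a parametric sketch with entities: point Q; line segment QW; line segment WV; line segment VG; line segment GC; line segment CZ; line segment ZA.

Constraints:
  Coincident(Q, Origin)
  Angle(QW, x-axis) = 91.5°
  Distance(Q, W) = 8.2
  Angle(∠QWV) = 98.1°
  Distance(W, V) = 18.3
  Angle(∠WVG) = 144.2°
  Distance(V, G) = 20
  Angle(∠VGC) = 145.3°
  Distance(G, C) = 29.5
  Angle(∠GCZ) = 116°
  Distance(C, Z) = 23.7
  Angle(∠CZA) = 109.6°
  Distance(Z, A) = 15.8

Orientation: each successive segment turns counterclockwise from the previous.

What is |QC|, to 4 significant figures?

55.30

Q is at the origin; QW runs at 91.5° with length 8.2, so W = (-0.2147, 8.197). ∠QWV = 98.1° gives WV at 173.4° from the x-axis; with |WV| = 18.3, V = (-18.39, 10.30). ∠WVG = 144.2° gives VG at -150.8° from the x-axis; with |VG| = 20.0, G = (-35.85, 0.5433). ∠VGC = 145.3° gives GC at -116.1° from the x-axis; with |GC| = 29.5, C = (-48.83, -25.95). Then |QC| = |C − Q| = 55.30.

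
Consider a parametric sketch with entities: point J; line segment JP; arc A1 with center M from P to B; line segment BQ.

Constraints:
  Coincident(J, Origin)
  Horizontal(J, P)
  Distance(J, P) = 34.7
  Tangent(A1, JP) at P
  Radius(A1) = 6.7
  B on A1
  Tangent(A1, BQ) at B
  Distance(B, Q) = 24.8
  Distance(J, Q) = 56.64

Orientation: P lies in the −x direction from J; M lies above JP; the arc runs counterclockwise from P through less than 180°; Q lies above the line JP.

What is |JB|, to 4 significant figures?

32.60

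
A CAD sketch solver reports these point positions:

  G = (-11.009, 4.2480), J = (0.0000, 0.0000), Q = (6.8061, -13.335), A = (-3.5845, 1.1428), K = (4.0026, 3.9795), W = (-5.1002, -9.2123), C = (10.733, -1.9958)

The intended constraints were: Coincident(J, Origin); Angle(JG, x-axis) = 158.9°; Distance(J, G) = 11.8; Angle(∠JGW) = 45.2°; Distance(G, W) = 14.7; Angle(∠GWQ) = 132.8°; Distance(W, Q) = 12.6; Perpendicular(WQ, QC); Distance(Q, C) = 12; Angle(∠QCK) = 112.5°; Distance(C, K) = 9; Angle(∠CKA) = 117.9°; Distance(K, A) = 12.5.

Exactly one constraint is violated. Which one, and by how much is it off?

Distance(K, A) = 12.5 — off by 4.40.

J = (0.00, 0.00) ✓; JG at 158.9° ✓; |JG| = 11.80 ✓; ∠JGW = 45.20° ✓; |GW| = 14.70 ✓; ∠GWQ = 132.8° ✓; |WQ| = 12.60 ✓; ∠(WQ, QC) = 90.00° ✓; |QC| = 12.00 ✓; ∠QCK = 112.5° ✓; |CK| = 9.000 ✓; ∠CKA = 117.9° ✓; |KA| = 8.100 ✗.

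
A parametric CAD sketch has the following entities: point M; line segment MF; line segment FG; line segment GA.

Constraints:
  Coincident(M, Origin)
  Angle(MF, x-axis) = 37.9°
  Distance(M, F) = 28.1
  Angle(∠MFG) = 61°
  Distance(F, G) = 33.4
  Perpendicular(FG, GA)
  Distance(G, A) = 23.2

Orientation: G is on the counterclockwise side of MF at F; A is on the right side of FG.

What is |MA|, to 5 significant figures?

51.708

∠MFG = 61.0°, so FG runs at 37.9° + (180° − 61.0°) = 156.90° from the x-axis; with |FG| = 33.4, G = F + 33.4·(cos 156.90°, sin 156.90°) = (-8.5488, 30.365). The perpendicularity gives GA at right angles to FG; with |GA| = 23.2 on the right of FG, A = G + 23.2·(0.39234, 0.91982) = (0.55345, 51.705). Then |MA| = |A − M| = 51.708.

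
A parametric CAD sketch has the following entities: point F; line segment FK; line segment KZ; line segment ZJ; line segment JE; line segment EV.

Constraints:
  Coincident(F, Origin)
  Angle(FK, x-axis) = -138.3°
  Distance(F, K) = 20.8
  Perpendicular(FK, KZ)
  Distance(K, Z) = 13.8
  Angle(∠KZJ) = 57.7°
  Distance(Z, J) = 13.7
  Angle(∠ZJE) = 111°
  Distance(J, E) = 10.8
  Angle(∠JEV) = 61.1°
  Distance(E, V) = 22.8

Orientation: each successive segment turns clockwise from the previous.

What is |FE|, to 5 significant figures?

12.059

F is at the origin; FK runs at -138.3° with length 20.8, so K = (-15.530, -13.837). FK is perpendicular to KZ, so KZ runs at 131.70°; with |KZ| = 13.8, Z = (-24.710, -3.5332). ∠KZJ = 57.7° gives ZJ at 9.4000° from the x-axis; with |ZJ| = 13.7, J = (-11.194, -1.2956). ∠ZJE = 111.0° gives JE at -59.600° from the x-axis; with |JE| = 10.8, E = (-5.7290, -10.611). Then |FE| = |E − F| = 12.059.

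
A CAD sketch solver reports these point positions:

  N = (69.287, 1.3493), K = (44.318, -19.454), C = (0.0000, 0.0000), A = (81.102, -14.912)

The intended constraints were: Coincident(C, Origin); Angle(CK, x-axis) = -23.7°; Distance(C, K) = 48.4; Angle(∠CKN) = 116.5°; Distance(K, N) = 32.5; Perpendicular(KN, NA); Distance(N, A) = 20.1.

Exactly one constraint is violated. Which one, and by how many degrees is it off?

Perpendicular(KN, NA) — off by 3.80°.

C = (0.00, 0.00) ✓; CK at -23.70° ✓; |CK| = 48.40 ✓; ∠CKN = 116.5° ✓; |KN| = 32.50 ✓; ∠(KN, NA) = 93.80° ✗; |NA| = 20.10 ✓.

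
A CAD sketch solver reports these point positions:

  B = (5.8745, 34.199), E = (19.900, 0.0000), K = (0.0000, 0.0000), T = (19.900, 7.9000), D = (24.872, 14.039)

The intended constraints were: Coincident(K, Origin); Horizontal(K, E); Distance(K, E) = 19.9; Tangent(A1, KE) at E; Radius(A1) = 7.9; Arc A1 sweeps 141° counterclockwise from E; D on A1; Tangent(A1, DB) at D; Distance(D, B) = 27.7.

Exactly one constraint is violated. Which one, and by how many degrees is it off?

Tangent(A1, DB) at D — off by 7.70°.

K = (0.00, 0.00) ✓; K.y = 0.00, E.y = 0.00 ✓; |KE| = 19.90 ✓; ∠(TE, EK) = 90.00° ✓; |TE| = 7.900 ✓; bearing(T→D) − bearing(T→E) = 141.0° ✓; |TD| = 7.900 ✓; ∠(TD, DB) = 97.70° ✗; |DB| = 27.70 ✓.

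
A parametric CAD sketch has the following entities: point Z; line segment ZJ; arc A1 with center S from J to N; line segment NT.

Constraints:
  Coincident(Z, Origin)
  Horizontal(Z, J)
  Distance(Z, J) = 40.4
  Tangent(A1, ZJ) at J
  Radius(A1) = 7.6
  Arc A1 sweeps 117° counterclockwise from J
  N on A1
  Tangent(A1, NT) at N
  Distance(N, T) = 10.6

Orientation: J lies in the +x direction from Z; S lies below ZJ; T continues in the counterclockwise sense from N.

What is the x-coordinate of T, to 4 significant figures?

38.44

Z is at the origin; ZJ is horizontal with |ZJ| = 40.4 and J on the +x side, so J = (40.40, 0.000). A1 meets ZJ tangentially, so SJ is at right angles to ZJ, so S = J + (0, -7.6) = (40.40, -7.600). On A1, J sits at bearing 90° from S; a 117° counterclockwise sweep puts N at bearing 207°, so N = S + 7.6·(cos 207°, sin 207°) = (33.63, -11.05). A1 meets NT tangentially, so SN is at right angles to NT, so NT runs along (−sin 207°, cos 207°); with |NT| = 10.6, T = (38.44, -20.49). So T.x = 38.44.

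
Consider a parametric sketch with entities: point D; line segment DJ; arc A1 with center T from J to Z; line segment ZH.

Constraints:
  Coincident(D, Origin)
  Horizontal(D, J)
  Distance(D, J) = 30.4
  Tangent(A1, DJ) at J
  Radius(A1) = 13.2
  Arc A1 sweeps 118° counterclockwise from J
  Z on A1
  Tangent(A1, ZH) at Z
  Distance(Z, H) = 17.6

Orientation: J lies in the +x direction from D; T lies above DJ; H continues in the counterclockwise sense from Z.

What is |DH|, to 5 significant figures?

48.606

On A1, J sits at bearing -90° from T; a 118° counterclockwise sweep puts Z at bearing 28°, so Z = T + 13.2·(cos 28°, sin 28°) = (42.055, 19.397). A1 meets ZH tangentially, so TZ is at right angles to ZH, so ZH runs along (−sin 28°, cos 28°); with |ZH| = 17.6, H = (33.792, 34.937). Then |DH| = |H − D| = 48.606.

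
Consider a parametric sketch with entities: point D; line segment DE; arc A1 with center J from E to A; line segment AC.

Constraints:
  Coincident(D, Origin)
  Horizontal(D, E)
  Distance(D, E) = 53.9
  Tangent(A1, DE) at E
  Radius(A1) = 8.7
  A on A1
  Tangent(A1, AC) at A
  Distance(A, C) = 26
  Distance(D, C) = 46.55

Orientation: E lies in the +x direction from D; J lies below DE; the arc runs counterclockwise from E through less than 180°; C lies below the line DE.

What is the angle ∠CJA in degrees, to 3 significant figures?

71.5°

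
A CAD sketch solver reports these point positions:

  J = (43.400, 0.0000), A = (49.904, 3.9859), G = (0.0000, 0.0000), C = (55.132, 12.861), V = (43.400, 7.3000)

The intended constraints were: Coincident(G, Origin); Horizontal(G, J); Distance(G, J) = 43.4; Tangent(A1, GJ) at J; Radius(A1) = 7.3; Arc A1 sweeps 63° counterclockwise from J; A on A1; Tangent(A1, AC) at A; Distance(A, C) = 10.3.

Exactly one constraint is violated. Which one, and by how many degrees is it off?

Tangent(A1, AC) at A — off by 3.50°.

G = (0.00, 0.00) ✓; G.y = 0.00, J.y = 0.00 ✓; |GJ| = 43.40 ✓; ∠(VJ, JG) = 90.00° ✓; |VJ| = 7.300 ✓; bearing(V→A) − bearing(V→J) = 63.00° ✓; |VA| = 7.300 ✓; ∠(VA, AC) = 93.50° ✗; |AC| = 10.30 ✓.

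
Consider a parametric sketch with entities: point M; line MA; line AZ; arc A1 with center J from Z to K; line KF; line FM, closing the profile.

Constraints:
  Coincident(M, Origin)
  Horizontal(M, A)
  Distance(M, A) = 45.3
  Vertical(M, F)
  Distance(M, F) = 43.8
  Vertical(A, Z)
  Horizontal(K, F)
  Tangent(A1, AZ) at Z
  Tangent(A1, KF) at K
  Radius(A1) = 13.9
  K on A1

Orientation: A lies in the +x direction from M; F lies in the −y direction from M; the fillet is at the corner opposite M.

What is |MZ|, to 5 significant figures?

54.278

M is at the origin; MA is horizontal with |MA| = 45.3 and A on the +x side, so A = (45.300, 0.0000). MF is vertical with |MF| = 43.8 and F on the −y side, so F = (0.0000, -43.800). The virtual corner opposite M is at (45.300, -43.800). Tangency of A1 to AZ means the radius JZ is perpendicular to AZ and since A1 is tangent to KF there, JK ⟂ KF, with radius 13.9, so the center J sits 13.9 in from both sides at J = (31.400, -29.900). That places the tangent points at Z = (45.300, -29.900) on AZ and K = (31.400, -43.800) on KF. Then |MZ| = |Z − M| = 54.278.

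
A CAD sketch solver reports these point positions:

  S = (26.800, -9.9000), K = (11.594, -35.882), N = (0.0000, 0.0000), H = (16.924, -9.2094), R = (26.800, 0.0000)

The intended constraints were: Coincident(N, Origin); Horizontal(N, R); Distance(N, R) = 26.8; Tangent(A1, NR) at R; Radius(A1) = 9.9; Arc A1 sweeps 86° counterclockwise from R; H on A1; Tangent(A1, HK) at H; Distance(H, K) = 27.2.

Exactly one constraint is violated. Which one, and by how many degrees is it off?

Tangent(A1, HK) at H — off by 7.30°.

N = (0.00, 0.00) ✓; N.y = 0.00, R.y = 0.00 ✓; |NR| = 26.80 ✓; ∠(SR, RN) = 90.00° ✓; |SR| = 9.900 ✓; bearing(S→H) − bearing(S→R) = 86.00° ✓; |SH| = 9.900 ✓; ∠(SH, HK) = 97.30° ✗; |HK| = 27.20 ✓.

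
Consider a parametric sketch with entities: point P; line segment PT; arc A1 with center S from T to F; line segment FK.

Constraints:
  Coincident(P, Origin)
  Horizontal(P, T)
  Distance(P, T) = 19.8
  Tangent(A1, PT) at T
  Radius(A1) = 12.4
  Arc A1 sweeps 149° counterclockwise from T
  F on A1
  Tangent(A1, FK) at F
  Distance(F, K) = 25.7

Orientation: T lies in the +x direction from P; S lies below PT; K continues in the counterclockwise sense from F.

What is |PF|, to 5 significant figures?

26.651

P is at the origin; PT is horizontal with |PT| = 19.8 and T on the +x side, so T = (19.800, 0.0000). The tangent condition forces ST to be normal to PT, so S = T + (0, -12.4) = (19.800, -12.400). On A1, T sits at bearing 90° from S; a 149° counterclockwise sweep puts F at bearing 239°, so F = S + 12.4·(cos 239°, sin 239°) = (13.414, -23.029). Then |PF| = |F − P| = 26.651.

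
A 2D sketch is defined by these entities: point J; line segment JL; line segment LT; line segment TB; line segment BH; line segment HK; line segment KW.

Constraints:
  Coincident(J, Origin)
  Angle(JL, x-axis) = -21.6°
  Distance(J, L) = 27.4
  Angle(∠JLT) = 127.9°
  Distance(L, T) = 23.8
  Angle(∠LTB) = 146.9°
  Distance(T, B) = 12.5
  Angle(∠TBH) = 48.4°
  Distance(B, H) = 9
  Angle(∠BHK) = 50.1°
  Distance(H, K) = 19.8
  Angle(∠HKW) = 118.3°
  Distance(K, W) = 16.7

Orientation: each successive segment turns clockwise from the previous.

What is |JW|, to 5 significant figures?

74.334

J is at the origin; JL runs at -21.6° with length 27.4, so L = (25.476, -10.087). ∠JLT = 127.9° gives LT at -73.700° from the x-axis; with |LT| = 23.8, T = (32.156, -32.930). ∠LTB = 146.9° gives TB at -106.80° from the x-axis; with |TB| = 12.5, B = (28.543, -44.896). ∠TBH = 48.4° gives BH at 121.60° from the x-axis; with |BH| = 9.0, H = (23.827, -37.231). ∠BHK = 50.1° gives HK at -8.3000° from the x-axis; with |HK| = 19.8, K = (43.420, -40.089). ∠HKW = 118.3° gives KW at -70.000° from the x-axis; with |KW| = 16.7, W = (49.131, -55.782). Then |JW| = |W − J| = 74.334.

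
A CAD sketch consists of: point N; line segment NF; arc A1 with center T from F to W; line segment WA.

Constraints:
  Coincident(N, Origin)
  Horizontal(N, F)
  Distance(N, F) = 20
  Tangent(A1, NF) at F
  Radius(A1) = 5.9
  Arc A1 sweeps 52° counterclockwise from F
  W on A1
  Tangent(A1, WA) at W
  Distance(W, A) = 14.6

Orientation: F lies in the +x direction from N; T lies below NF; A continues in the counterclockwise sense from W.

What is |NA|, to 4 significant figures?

15.17

N is at the origin; N and F share the same y with |NF| = 20.0 and F on the +x side, so F = (20.00, 0.000). A1 meets NF tangentially, so TF is at right angles to NF, so T = F + (0, -5.9) = (20.00, -5.900). On A1, F sits at bearing 90° from T; a 52° counterclockwise sweep puts W at bearing 142°, so W = T + 5.9·(cos 142°, sin 142°) = (15.35, -2.268). Since A1 is tangent to WA there, TW ⟂ WA, so WA runs along (−sin 142°, cos 142°); with |WA| = 14.6, A = (6.362, -13.77). Then |NA| = |A − N| = 15.17.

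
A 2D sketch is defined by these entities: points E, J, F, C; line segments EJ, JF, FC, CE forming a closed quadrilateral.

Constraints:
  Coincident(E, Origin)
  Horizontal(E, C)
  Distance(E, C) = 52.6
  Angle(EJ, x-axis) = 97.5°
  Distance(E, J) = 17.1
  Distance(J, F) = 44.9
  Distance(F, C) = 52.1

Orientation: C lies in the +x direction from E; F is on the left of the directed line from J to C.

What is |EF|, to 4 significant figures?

56.49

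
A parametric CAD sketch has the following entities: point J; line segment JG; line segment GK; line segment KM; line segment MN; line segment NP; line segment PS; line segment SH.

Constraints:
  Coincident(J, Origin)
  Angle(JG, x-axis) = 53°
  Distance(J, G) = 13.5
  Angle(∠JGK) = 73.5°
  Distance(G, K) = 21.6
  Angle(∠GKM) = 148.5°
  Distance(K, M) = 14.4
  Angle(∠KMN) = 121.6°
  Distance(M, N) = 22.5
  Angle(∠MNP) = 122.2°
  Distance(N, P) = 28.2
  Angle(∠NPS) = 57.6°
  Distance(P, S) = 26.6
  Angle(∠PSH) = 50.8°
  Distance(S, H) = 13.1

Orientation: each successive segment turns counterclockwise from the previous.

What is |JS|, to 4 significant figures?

8.390

J is at the origin; JG runs at 53.0° with length 13.5, so G = (8.125, 10.78). ∠JGK = 73.5° gives GK at 159.5° from the x-axis; with |GK| = 21.6, K = (-12.11, 18.35). ∠GKM = 148.5° gives KM at -169.0° from the x-axis; with |KM| = 14.4, M = (-26.24, 15.60). ∠KMN = 121.6° gives MN at -110.6° from the x-axis; with |MN| = 22.5, N = (-34.16, -5.463). ∠MNP = 122.2° gives NP at -52.80° from the x-axis; with |NP| = 28.2, P = (-17.11, -27.93). ∠NPS = 57.6° gives PS at 69.60° from the x-axis; with |PS| = 26.6, S = (-7.838, -2.993). Then |JS| = |S − J| = 8.390.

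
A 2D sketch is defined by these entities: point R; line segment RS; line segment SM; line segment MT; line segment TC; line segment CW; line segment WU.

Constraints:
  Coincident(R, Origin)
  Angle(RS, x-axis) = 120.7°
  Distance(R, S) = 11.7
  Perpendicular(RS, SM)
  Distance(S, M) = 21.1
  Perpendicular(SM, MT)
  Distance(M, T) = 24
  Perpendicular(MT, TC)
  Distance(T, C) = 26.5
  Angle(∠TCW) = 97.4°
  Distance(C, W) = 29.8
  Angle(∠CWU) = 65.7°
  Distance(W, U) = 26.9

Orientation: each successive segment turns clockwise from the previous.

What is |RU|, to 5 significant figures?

19.006

∠TCW = 97.4° gives CW at 128.10° from the x-axis; with |CW| = 29.8, W = (-16.751, 10.118). ∠CWU = 65.7° gives WU at 13.800° from the x-axis; with |WU| = 26.9, U = (9.3723, 16.534). Then |RU| = |U − R| = 19.006.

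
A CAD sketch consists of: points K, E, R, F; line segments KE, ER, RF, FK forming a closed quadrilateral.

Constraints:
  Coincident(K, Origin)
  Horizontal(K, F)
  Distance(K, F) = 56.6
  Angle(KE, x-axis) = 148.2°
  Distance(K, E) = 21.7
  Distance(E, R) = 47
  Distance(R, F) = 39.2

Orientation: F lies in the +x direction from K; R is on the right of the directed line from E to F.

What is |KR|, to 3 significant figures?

25.3

K is at the origin; KF is horizontal with |KF| = 56.6 and F in +x, so F = (56.6, 0). KE runs at 148.2° with |KE| = 21.7, so E = (-18.4, 11.4). R is determined by |ER| = 47.0 and |RF| = 39.2 together: it lies at the intersection of circle(E, 47.0) and circle(F, 39.2). With |EF| = 75.9, the foot of the radical line on EF is 42.4 from E and the perpendicular offset is √(47.0² − 42.4²) = 20.3. Taking the right-of-EF solution: R = (20.4, -15.0).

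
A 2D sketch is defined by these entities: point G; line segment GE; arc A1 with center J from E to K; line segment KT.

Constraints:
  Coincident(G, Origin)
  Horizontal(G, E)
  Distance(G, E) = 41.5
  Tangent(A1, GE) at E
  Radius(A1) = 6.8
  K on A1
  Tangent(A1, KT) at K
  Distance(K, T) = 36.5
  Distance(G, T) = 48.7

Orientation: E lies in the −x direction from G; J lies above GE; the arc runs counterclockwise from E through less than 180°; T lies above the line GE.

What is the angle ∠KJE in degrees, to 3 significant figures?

76.9°

Checks: ∠(JE, EG) = 90.00° ✓; |JK| = 6.800 ✓; ∠(JK, KT) = 90.00° ✓; |KT| = 36.50 ✓; |GT| = 48.70 ✓.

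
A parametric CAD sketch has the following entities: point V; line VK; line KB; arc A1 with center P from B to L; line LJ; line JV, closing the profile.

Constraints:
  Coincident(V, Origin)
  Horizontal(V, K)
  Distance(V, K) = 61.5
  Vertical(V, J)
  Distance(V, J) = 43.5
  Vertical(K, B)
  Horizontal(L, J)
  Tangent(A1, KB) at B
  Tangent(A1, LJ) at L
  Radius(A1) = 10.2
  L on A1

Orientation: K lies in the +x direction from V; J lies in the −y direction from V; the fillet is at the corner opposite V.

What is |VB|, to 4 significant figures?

69.94

V is at the origin; VK is horizontal with |VK| = 61.5 and K on the +x side, so K = (61.50, 0.000). VJ is vertical with |VJ| = 43.5 and J on the −y side, so J = (0.000, -43.50). The virtual corner opposite V is at (61.50, -43.50). Since A1 is tangent to KB there, PB ⟂ KB and A1 meets LJ tangentially, so PL is at right angles to LJ, with radius 10.2, so the center P sits 10.2 in from both sides at P = (51.30, -33.30). That places the tangent points at B = (61.50, -33.30) on KB and L = (51.30, -43.50) on LJ. Then |VB| = |B − V| = 69.94.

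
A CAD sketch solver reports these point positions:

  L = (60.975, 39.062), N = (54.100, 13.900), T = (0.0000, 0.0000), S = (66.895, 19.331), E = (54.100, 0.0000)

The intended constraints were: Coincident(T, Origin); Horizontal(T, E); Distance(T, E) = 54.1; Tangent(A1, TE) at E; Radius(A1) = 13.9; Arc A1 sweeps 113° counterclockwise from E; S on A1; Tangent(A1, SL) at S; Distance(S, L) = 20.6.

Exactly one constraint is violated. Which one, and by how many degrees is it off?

Tangent(A1, SL) at S — off by 6.30°.

T = (0.00, 0.00) ✓; T.y = 0.00, E.y = 0.00 ✓; |TE| = 54.10 ✓; ∠(NE, ET) = 90.00° ✓; |NE| = 13.90 ✓; bearing(N→S) − bearing(N→E) = 113.0° ✓; |NS| = 13.90 ✓; ∠(NS, SL) = 96.30° ✗; |SL| = 20.60 ✓.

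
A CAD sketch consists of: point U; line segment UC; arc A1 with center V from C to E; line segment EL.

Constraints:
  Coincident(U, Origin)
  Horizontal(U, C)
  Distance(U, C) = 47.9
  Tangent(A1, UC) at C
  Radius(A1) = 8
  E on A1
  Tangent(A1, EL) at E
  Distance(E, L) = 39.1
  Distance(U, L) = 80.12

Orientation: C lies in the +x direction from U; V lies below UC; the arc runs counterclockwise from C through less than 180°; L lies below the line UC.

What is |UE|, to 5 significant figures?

43.984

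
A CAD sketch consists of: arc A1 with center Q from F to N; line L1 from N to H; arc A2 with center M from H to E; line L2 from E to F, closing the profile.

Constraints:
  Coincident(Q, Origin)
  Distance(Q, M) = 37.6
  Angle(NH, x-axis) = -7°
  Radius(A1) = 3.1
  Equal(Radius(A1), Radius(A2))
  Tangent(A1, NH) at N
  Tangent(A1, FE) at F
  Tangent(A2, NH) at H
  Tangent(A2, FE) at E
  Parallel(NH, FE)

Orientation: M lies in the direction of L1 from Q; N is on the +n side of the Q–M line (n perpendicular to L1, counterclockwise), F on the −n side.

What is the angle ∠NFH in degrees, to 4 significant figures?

80.64°

The slot axis is L1's direction at -7.0°, so u = (cos -7.0°, sin -7.0°) = (0.9925, -0.1219) and n = (−sin -7.0°, cos -7.0°) = (0.1219, 0.9925). Q is at the origin and M lies 37.6 along u from Q, so M = 37.6·u = (37.32, -4.582). Tangency of A1 to both parallel lines with radius 3.1 puts N and F at Q ± 3.1·n: N = (0.3778, 3.077), F = (-0.3778, -3.077). Equal radii place H and E the same way about M: H = M + 3.1·n = (37.70, -1.505), E = M − 3.1·n = (36.94, -7.659). Then cos ∠NFH = FN·FH / (|FN||FH|), giving 80.64°.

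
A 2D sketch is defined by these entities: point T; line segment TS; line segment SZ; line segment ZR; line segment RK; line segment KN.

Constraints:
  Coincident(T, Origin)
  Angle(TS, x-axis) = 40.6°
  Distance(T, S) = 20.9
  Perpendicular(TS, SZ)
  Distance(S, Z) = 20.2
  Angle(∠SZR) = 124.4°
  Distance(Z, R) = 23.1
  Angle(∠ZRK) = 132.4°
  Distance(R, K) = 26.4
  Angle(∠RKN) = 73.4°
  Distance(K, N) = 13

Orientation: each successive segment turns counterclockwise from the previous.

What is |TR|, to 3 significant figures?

33.3

T is at the origin; TS runs at 40.6° with length 20.9, so S = (15.9, 13.6). TS is perpendicular to SZ, so SZ runs at 131°; with |SZ| = 20.2, Z = (2.72, 28.9). ∠SZR = 124.4° gives ZR at -174° from the x-axis; with |ZR| = 23.1, R = (-20.2, 26.4). Then |TR| = |R − T| = 33.3.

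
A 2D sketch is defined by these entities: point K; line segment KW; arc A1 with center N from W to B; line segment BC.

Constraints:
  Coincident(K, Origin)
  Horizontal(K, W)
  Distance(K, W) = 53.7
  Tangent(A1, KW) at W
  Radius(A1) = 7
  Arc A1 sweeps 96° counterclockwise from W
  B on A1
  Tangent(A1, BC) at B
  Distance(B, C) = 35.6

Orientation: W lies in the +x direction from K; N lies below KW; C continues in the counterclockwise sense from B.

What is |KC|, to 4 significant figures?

66.38

K is at the origin; K and W share the same y with |KW| = 53.7 and W on the +x side, so W = (53.70, 0.000). Tangency of A1 to KW means the radius NW is perpendicular to KW, so N = W + (0, -7) = (53.70, -7.000). On A1, W sits at bearing 90° from N; a 96° counterclockwise sweep puts B at bearing 186°, so B = N + 7.0·(cos 186°, sin 186°) = (46.74, -7.732). Since A1 is tangent to BC there, NB ⟂ BC, so BC runs along (−sin 186°, cos 186°); with |BC| = 35.6, C = (50.46, -43.14). Then |KC| = |C − K| = 66.38.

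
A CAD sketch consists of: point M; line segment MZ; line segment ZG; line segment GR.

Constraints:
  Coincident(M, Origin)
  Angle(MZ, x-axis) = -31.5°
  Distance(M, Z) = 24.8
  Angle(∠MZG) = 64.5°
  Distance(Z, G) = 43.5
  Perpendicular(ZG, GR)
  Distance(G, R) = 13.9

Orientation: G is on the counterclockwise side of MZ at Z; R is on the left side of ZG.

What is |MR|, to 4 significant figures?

33.90

M is at the origin; MZ runs at -31.5° with length 24.8, so Z = 24.8·(cos -31.5°, sin -31.5°) = (21.15, -12.96). ∠MZG = 64.5°, so ZG runs at -31.5° + (180° − 64.5°) = 84.00° from the x-axis; with |ZG| = 43.5, G = Z + 43.5·(cos 84.00°, sin 84.00°) = (25.69, 30.30). ZG ⟂ GR; with |GR| = 13.9 on the left of ZG, R = G + 13.9·(-0.9945, 0.1045) = (11.87, 31.76). Then |MR| = |R − M| = 33.90.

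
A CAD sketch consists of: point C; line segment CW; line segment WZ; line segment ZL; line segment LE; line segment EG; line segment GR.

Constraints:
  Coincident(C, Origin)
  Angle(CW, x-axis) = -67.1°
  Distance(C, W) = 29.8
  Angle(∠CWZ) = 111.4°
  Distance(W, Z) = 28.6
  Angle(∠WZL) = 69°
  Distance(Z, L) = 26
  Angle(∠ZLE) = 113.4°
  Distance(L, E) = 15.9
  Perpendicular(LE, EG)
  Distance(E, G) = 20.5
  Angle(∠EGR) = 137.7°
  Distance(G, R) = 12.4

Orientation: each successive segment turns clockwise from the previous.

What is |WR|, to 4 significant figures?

11.65

LE ⟂ EG, so EG runs at -43.30°; with |EG| = 20.5, G = (6.667, -26.03). ∠EGR = 137.7° gives GR at -85.60° from the x-axis; with |GR| = 12.4, R = (7.618, -38.40). Then |WR| = |R − W| = 11.65.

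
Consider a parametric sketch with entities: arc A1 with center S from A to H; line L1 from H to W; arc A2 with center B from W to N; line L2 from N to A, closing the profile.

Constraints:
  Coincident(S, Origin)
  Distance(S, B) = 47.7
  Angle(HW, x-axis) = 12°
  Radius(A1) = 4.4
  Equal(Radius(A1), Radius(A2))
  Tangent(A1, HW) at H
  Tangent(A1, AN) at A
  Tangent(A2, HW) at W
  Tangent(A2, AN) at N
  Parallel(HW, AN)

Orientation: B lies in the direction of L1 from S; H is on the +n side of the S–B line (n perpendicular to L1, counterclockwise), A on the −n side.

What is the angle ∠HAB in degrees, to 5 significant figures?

84.730°

The slot axis is L1's direction at 12.0°, so u = (cos 12.0°, sin 12.0°) = (0.97815, 0.20791) and n = (−sin 12.0°, cos 12.0°) = (-0.20791, 0.97815). S is at the origin and B lies 47.7 along u from S, so B = 47.7·u = (46.658, 9.9174). Tangency of A1 to both parallel lines with radius 4.4 puts H and A at S ± 4.4·n: H = (-0.91481, 4.3038), A = (0.91481, -4.3038). Then cos ∠HAB = AH·AB / (|AH||AB|), giving 84.730°.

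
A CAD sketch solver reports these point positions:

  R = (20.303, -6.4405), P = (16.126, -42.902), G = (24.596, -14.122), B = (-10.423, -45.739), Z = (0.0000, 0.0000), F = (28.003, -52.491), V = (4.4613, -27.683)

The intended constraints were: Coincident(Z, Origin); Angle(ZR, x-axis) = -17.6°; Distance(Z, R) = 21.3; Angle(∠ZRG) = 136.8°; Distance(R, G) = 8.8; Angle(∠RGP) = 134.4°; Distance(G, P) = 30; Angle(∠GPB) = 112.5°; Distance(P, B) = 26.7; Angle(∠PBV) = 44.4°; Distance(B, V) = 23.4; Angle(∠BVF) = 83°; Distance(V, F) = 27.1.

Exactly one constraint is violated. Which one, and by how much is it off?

Distance(V, F) = 27.1 — off by 7.10.

Z = (0.00, 0.00) ✓; ZR at -17.60° ✓; |ZR| = 21.30 ✓; ∠ZRG = 136.8° ✓; |RG| = 8.800 ✓; ∠RGP = 134.4° ✓; |GP| = 30.00 ✓; ∠GPB = 112.5° ✓; |PB| = 26.70 ✓; ∠PBV = 44.40° ✓; |BV| = 23.40 ✓; ∠BVF = 83.00° ✓; |VF| = 34.20 ✗.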